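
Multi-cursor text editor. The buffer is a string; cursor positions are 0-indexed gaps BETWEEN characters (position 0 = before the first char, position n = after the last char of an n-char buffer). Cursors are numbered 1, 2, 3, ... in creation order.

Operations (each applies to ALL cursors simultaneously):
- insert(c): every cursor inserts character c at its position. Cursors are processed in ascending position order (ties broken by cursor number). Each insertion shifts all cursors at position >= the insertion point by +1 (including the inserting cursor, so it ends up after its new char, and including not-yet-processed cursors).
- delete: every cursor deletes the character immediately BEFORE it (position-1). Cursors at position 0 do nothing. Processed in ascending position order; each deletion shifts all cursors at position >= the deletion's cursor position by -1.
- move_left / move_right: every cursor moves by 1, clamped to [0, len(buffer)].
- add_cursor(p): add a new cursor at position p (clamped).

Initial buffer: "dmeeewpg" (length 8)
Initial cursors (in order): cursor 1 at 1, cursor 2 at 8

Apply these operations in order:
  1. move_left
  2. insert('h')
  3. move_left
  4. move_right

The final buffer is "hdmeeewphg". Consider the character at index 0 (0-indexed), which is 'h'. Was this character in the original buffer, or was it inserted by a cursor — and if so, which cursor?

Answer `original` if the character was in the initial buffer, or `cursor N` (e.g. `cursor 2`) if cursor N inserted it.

After op 1 (move_left): buffer="dmeeewpg" (len 8), cursors c1@0 c2@7, authorship ........
After op 2 (insert('h')): buffer="hdmeeewphg" (len 10), cursors c1@1 c2@9, authorship 1.......2.
After op 3 (move_left): buffer="hdmeeewphg" (len 10), cursors c1@0 c2@8, authorship 1.......2.
After op 4 (move_right): buffer="hdmeeewphg" (len 10), cursors c1@1 c2@9, authorship 1.......2.
Authorship (.=original, N=cursor N): 1 . . . . . . . 2 .
Index 0: author = 1

Answer: cursor 1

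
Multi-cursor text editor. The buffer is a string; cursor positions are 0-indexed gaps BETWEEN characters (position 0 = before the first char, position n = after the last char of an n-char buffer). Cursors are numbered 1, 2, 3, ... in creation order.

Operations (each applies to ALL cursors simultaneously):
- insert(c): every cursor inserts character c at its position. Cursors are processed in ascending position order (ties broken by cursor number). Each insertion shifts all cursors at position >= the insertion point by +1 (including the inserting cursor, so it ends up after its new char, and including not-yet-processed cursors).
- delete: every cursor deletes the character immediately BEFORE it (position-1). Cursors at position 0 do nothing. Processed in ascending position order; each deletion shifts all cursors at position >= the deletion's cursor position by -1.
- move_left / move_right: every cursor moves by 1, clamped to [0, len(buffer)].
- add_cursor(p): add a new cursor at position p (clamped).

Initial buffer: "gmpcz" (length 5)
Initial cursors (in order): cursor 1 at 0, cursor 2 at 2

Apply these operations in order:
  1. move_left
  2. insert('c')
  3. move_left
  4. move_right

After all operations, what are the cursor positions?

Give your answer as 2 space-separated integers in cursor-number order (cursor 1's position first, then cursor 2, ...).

Answer: 1 3

Derivation:
After op 1 (move_left): buffer="gmpcz" (len 5), cursors c1@0 c2@1, authorship .....
After op 2 (insert('c')): buffer="cgcmpcz" (len 7), cursors c1@1 c2@3, authorship 1.2....
After op 3 (move_left): buffer="cgcmpcz" (len 7), cursors c1@0 c2@2, authorship 1.2....
After op 4 (move_right): buffer="cgcmpcz" (len 7), cursors c1@1 c2@3, authorship 1.2....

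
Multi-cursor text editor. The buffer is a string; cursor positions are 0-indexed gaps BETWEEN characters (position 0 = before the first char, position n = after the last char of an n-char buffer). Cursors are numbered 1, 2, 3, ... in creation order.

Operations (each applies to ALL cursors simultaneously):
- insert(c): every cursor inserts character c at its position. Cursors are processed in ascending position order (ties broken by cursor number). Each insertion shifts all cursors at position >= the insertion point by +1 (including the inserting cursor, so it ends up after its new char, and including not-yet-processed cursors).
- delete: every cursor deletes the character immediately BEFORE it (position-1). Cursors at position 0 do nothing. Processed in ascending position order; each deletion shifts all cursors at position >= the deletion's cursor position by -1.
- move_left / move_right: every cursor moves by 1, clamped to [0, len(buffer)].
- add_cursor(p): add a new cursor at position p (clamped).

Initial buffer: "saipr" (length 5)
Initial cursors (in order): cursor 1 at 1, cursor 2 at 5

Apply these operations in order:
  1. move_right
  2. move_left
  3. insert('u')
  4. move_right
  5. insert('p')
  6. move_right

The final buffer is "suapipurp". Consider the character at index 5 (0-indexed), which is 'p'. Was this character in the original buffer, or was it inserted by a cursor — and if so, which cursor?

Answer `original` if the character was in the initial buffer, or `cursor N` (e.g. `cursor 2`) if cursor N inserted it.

Answer: original

Derivation:
After op 1 (move_right): buffer="saipr" (len 5), cursors c1@2 c2@5, authorship .....
After op 2 (move_left): buffer="saipr" (len 5), cursors c1@1 c2@4, authorship .....
After op 3 (insert('u')): buffer="suaipur" (len 7), cursors c1@2 c2@6, authorship .1...2.
After op 4 (move_right): buffer="suaipur" (len 7), cursors c1@3 c2@7, authorship .1...2.
After op 5 (insert('p')): buffer="suapipurp" (len 9), cursors c1@4 c2@9, authorship .1.1..2.2
After op 6 (move_right): buffer="suapipurp" (len 9), cursors c1@5 c2@9, authorship .1.1..2.2
Authorship (.=original, N=cursor N): . 1 . 1 . . 2 . 2
Index 5: author = original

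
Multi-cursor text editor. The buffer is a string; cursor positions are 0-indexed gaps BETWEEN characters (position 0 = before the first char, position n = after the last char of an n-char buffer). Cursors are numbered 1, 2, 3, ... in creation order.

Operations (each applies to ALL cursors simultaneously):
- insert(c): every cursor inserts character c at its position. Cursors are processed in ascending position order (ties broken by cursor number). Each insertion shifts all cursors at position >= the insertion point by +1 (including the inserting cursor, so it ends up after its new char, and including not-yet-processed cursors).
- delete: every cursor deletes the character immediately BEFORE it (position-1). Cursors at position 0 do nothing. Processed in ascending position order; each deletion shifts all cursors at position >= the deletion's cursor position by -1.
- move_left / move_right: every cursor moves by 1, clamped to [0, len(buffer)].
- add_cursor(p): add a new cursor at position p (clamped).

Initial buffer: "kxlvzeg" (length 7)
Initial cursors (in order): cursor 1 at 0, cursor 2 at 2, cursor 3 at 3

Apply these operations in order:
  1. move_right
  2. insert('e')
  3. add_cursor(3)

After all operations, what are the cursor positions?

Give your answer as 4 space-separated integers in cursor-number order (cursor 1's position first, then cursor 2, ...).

After op 1 (move_right): buffer="kxlvzeg" (len 7), cursors c1@1 c2@3 c3@4, authorship .......
After op 2 (insert('e')): buffer="kexlevezeg" (len 10), cursors c1@2 c2@5 c3@7, authorship .1..2.3...
After op 3 (add_cursor(3)): buffer="kexlevezeg" (len 10), cursors c1@2 c4@3 c2@5 c3@7, authorship .1..2.3...

Answer: 2 5 7 3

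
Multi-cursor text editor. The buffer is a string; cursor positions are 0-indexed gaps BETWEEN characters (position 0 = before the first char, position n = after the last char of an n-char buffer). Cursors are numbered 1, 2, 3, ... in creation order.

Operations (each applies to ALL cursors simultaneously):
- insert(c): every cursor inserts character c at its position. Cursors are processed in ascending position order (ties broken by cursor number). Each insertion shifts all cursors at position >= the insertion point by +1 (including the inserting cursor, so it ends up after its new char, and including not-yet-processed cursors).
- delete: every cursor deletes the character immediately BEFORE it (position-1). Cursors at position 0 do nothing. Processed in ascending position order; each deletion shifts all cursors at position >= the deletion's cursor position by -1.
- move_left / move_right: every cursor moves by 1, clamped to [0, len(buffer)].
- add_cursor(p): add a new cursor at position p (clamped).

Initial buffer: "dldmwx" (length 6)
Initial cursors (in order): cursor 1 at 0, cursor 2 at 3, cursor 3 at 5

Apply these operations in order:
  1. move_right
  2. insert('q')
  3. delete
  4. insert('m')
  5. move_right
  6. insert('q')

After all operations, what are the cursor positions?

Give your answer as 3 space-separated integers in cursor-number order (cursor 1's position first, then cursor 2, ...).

Answer: 4 9 12

Derivation:
After op 1 (move_right): buffer="dldmwx" (len 6), cursors c1@1 c2@4 c3@6, authorship ......
After op 2 (insert('q')): buffer="dqldmqwxq" (len 9), cursors c1@2 c2@6 c3@9, authorship .1...2..3
After op 3 (delete): buffer="dldmwx" (len 6), cursors c1@1 c2@4 c3@6, authorship ......
After op 4 (insert('m')): buffer="dmldmmwxm" (len 9), cursors c1@2 c2@6 c3@9, authorship .1...2..3
After op 5 (move_right): buffer="dmldmmwxm" (len 9), cursors c1@3 c2@7 c3@9, authorship .1...2..3
After op 6 (insert('q')): buffer="dmlqdmmwqxmq" (len 12), cursors c1@4 c2@9 c3@12, authorship .1.1..2.2.33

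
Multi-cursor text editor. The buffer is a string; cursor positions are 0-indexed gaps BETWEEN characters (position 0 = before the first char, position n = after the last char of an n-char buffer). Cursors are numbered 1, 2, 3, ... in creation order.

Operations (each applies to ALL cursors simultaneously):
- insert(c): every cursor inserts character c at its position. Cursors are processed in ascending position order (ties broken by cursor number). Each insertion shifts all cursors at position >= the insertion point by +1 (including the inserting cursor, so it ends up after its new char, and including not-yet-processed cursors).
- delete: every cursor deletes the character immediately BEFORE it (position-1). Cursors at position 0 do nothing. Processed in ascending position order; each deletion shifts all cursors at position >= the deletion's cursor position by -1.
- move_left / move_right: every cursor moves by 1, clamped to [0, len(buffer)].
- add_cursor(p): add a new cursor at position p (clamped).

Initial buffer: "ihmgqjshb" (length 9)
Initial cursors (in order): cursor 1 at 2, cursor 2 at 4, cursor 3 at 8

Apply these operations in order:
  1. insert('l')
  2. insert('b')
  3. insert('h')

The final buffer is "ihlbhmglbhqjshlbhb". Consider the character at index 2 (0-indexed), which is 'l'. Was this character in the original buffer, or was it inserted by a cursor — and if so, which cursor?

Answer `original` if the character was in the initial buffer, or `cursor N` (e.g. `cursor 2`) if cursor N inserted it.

Answer: cursor 1

Derivation:
After op 1 (insert('l')): buffer="ihlmglqjshlb" (len 12), cursors c1@3 c2@6 c3@11, authorship ..1..2....3.
After op 2 (insert('b')): buffer="ihlbmglbqjshlbb" (len 15), cursors c1@4 c2@8 c3@14, authorship ..11..22....33.
After op 3 (insert('h')): buffer="ihlbhmglbhqjshlbhb" (len 18), cursors c1@5 c2@10 c3@17, authorship ..111..222....333.
Authorship (.=original, N=cursor N): . . 1 1 1 . . 2 2 2 . . . . 3 3 3 .
Index 2: author = 1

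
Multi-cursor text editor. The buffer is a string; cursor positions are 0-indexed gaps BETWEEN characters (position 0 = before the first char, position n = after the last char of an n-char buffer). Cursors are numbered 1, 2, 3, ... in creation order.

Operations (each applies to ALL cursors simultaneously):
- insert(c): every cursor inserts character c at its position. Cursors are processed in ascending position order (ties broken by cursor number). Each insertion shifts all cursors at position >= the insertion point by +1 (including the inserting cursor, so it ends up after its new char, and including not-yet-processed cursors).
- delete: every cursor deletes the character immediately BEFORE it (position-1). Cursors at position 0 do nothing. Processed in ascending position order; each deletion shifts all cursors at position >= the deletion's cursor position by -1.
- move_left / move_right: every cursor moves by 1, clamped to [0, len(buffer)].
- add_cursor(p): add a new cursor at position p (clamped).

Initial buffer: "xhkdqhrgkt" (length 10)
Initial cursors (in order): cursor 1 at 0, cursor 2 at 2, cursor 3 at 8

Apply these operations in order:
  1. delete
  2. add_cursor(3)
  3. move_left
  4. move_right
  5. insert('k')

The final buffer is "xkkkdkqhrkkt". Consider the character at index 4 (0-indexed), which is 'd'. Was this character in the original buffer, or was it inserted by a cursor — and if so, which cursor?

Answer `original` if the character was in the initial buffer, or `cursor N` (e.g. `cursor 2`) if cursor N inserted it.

Answer: original

Derivation:
After op 1 (delete): buffer="xkdqhrkt" (len 8), cursors c1@0 c2@1 c3@6, authorship ........
After op 2 (add_cursor(3)): buffer="xkdqhrkt" (len 8), cursors c1@0 c2@1 c4@3 c3@6, authorship ........
After op 3 (move_left): buffer="xkdqhrkt" (len 8), cursors c1@0 c2@0 c4@2 c3@5, authorship ........
After op 4 (move_right): buffer="xkdqhrkt" (len 8), cursors c1@1 c2@1 c4@3 c3@6, authorship ........
After op 5 (insert('k')): buffer="xkkkdkqhrkkt" (len 12), cursors c1@3 c2@3 c4@6 c3@10, authorship .12..4...3..
Authorship (.=original, N=cursor N): . 1 2 . . 4 . . . 3 . .
Index 4: author = original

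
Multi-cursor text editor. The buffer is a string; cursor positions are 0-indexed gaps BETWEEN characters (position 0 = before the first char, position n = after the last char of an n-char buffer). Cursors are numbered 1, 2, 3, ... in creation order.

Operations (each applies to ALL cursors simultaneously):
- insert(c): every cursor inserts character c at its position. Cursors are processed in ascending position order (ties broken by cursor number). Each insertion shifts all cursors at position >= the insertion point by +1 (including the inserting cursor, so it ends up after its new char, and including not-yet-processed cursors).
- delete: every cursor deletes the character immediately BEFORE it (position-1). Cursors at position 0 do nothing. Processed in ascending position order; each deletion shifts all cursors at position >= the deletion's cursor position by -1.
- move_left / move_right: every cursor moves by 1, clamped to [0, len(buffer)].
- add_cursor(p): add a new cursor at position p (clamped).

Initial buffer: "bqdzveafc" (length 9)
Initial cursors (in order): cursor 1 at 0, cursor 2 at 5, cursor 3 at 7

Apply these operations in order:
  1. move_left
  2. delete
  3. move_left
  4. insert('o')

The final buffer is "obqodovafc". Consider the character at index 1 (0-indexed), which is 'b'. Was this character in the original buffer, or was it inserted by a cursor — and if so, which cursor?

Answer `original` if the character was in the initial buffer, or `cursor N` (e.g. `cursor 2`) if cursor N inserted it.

After op 1 (move_left): buffer="bqdzveafc" (len 9), cursors c1@0 c2@4 c3@6, authorship .........
After op 2 (delete): buffer="bqdvafc" (len 7), cursors c1@0 c2@3 c3@4, authorship .......
After op 3 (move_left): buffer="bqdvafc" (len 7), cursors c1@0 c2@2 c3@3, authorship .......
After op 4 (insert('o')): buffer="obqodovafc" (len 10), cursors c1@1 c2@4 c3@6, authorship 1..2.3....
Authorship (.=original, N=cursor N): 1 . . 2 . 3 . . . .
Index 1: author = original

Answer: original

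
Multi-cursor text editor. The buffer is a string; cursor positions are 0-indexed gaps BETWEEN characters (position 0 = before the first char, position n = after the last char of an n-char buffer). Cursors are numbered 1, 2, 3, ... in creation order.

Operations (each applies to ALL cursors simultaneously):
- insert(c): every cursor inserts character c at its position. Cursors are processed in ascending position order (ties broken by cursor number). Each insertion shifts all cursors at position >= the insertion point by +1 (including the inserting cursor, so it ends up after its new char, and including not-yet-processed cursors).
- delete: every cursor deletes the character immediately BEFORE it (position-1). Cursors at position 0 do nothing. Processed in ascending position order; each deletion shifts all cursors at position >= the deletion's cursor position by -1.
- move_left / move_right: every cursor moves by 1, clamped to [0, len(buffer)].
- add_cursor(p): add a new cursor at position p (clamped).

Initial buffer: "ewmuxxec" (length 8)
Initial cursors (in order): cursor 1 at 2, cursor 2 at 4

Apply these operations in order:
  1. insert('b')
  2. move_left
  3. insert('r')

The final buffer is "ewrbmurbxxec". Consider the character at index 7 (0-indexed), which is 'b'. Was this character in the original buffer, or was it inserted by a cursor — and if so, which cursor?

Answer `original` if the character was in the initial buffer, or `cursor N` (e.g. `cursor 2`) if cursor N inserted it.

Answer: cursor 2

Derivation:
After op 1 (insert('b')): buffer="ewbmubxxec" (len 10), cursors c1@3 c2@6, authorship ..1..2....
After op 2 (move_left): buffer="ewbmubxxec" (len 10), cursors c1@2 c2@5, authorship ..1..2....
After op 3 (insert('r')): buffer="ewrbmurbxxec" (len 12), cursors c1@3 c2@7, authorship ..11..22....
Authorship (.=original, N=cursor N): . . 1 1 . . 2 2 . . . .
Index 7: author = 2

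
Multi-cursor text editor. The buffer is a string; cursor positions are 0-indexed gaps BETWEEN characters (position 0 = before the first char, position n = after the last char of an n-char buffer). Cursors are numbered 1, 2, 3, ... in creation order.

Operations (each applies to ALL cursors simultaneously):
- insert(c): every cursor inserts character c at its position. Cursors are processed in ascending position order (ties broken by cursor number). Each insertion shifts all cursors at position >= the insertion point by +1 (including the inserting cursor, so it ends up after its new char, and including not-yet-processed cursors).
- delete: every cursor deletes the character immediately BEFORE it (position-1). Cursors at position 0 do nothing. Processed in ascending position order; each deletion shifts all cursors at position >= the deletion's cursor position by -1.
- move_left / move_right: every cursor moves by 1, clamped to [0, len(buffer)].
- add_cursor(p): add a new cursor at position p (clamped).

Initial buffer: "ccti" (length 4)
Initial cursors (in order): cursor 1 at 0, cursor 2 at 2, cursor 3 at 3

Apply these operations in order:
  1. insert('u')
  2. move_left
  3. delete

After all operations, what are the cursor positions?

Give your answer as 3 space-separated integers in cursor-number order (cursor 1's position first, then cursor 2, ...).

Answer: 0 2 3

Derivation:
After op 1 (insert('u')): buffer="uccutui" (len 7), cursors c1@1 c2@4 c3@6, authorship 1..2.3.
After op 2 (move_left): buffer="uccutui" (len 7), cursors c1@0 c2@3 c3@5, authorship 1..2.3.
After op 3 (delete): buffer="ucuui" (len 5), cursors c1@0 c2@2 c3@3, authorship 1.23.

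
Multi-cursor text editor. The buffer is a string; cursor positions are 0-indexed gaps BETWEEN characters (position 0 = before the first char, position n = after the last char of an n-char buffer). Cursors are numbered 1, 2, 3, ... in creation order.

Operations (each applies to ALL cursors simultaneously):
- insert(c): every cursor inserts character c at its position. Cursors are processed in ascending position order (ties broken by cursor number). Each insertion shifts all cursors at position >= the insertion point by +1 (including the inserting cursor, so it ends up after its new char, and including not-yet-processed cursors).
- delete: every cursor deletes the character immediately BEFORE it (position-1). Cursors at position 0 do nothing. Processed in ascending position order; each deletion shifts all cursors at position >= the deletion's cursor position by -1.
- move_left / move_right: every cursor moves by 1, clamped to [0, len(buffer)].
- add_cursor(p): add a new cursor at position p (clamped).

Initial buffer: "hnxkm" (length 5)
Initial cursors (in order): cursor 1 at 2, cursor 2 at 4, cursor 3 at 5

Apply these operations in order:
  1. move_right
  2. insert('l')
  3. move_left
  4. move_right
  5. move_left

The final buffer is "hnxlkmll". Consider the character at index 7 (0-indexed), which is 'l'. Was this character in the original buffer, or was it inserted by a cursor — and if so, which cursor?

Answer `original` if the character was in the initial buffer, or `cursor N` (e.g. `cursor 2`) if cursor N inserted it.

After op 1 (move_right): buffer="hnxkm" (len 5), cursors c1@3 c2@5 c3@5, authorship .....
After op 2 (insert('l')): buffer="hnxlkmll" (len 8), cursors c1@4 c2@8 c3@8, authorship ...1..23
After op 3 (move_left): buffer="hnxlkmll" (len 8), cursors c1@3 c2@7 c3@7, authorship ...1..23
After op 4 (move_right): buffer="hnxlkmll" (len 8), cursors c1@4 c2@8 c3@8, authorship ...1..23
After op 5 (move_left): buffer="hnxlkmll" (len 8), cursors c1@3 c2@7 c3@7, authorship ...1..23
Authorship (.=original, N=cursor N): . . . 1 . . 2 3
Index 7: author = 3

Answer: cursor 3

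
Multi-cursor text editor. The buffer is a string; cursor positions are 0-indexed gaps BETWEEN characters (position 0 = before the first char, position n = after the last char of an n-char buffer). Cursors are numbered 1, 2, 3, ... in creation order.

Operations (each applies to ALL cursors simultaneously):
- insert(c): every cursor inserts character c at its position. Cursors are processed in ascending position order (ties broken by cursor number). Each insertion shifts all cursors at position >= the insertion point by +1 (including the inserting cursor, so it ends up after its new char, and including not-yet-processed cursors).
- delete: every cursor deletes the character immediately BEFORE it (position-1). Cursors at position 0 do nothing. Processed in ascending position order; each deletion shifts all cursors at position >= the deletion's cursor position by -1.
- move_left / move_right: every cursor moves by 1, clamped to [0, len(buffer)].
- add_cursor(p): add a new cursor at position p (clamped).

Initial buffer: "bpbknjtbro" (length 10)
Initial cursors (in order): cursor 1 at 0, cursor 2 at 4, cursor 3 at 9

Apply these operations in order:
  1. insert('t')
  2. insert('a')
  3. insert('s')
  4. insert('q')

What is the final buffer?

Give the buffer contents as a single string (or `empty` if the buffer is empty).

After op 1 (insert('t')): buffer="tbpbktnjtbrto" (len 13), cursors c1@1 c2@6 c3@12, authorship 1....2.....3.
After op 2 (insert('a')): buffer="tabpbktanjtbrtao" (len 16), cursors c1@2 c2@8 c3@15, authorship 11....22.....33.
After op 3 (insert('s')): buffer="tasbpbktasnjtbrtaso" (len 19), cursors c1@3 c2@10 c3@18, authorship 111....222.....333.
After op 4 (insert('q')): buffer="tasqbpbktasqnjtbrtasqo" (len 22), cursors c1@4 c2@12 c3@21, authorship 1111....2222.....3333.

Answer: tasqbpbktasqnjtbrtasqo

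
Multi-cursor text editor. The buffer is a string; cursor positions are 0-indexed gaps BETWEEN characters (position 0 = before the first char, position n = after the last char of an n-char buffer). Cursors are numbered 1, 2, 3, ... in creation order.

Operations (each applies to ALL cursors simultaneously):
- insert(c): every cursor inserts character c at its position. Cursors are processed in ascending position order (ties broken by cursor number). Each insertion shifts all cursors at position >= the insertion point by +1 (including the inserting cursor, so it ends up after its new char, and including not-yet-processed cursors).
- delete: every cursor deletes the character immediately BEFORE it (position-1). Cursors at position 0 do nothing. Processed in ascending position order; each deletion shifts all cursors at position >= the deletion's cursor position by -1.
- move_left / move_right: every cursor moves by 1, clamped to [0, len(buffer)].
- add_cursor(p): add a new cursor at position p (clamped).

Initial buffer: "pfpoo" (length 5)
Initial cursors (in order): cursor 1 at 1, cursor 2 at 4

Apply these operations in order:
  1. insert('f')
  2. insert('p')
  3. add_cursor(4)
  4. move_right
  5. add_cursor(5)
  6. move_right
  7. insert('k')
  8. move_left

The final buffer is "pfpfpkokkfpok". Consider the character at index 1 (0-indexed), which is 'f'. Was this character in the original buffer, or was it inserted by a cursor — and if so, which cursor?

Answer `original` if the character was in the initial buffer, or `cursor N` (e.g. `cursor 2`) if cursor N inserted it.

Answer: cursor 1

Derivation:
After op 1 (insert('f')): buffer="pffpofo" (len 7), cursors c1@2 c2@6, authorship .1...2.
After op 2 (insert('p')): buffer="pfpfpofpo" (len 9), cursors c1@3 c2@8, authorship .11...22.
After op 3 (add_cursor(4)): buffer="pfpfpofpo" (len 9), cursors c1@3 c3@4 c2@8, authorship .11...22.
After op 4 (move_right): buffer="pfpfpofpo" (len 9), cursors c1@4 c3@5 c2@9, authorship .11...22.
After op 5 (add_cursor(5)): buffer="pfpfpofpo" (len 9), cursors c1@4 c3@5 c4@5 c2@9, authorship .11...22.
After op 6 (move_right): buffer="pfpfpofpo" (len 9), cursors c1@5 c3@6 c4@6 c2@9, authorship .11...22.
After op 7 (insert('k')): buffer="pfpfpkokkfpok" (len 13), cursors c1@6 c3@9 c4@9 c2@13, authorship .11..1.3422.2
After op 8 (move_left): buffer="pfpfpkokkfpok" (len 13), cursors c1@5 c3@8 c4@8 c2@12, authorship .11..1.3422.2
Authorship (.=original, N=cursor N): . 1 1 . . 1 . 3 4 2 2 . 2
Index 1: author = 1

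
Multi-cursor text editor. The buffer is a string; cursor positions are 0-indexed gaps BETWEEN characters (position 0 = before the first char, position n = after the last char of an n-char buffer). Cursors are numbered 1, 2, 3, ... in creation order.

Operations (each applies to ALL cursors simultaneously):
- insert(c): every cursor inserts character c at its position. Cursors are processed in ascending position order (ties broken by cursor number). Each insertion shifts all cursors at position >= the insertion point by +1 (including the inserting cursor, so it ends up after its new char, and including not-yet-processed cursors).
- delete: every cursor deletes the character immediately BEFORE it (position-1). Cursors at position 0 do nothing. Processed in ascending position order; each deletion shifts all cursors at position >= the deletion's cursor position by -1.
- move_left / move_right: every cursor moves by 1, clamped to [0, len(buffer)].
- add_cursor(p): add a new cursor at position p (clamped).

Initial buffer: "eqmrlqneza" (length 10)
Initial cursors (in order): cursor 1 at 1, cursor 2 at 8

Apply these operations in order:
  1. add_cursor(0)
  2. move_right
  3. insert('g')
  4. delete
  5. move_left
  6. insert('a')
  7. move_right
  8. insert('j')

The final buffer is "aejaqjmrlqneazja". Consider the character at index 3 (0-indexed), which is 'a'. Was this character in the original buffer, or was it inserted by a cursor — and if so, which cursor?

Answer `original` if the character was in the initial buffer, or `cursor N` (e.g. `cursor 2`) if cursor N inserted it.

After op 1 (add_cursor(0)): buffer="eqmrlqneza" (len 10), cursors c3@0 c1@1 c2@8, authorship ..........
After op 2 (move_right): buffer="eqmrlqneza" (len 10), cursors c3@1 c1@2 c2@9, authorship ..........
After op 3 (insert('g')): buffer="egqgmrlqnezga" (len 13), cursors c3@2 c1@4 c2@12, authorship .3.1.......2.
After op 4 (delete): buffer="eqmrlqneza" (len 10), cursors c3@1 c1@2 c2@9, authorship ..........
After op 5 (move_left): buffer="eqmrlqneza" (len 10), cursors c3@0 c1@1 c2@8, authorship ..........
After op 6 (insert('a')): buffer="aeaqmrlqneaza" (len 13), cursors c3@1 c1@3 c2@11, authorship 3.1.......2..
After op 7 (move_right): buffer="aeaqmrlqneaza" (len 13), cursors c3@2 c1@4 c2@12, authorship 3.1.......2..
After op 8 (insert('j')): buffer="aejaqjmrlqneazja" (len 16), cursors c3@3 c1@6 c2@15, authorship 3.31.1......2.2.
Authorship (.=original, N=cursor N): 3 . 3 1 . 1 . . . . . . 2 . 2 .
Index 3: author = 1

Answer: cursor 1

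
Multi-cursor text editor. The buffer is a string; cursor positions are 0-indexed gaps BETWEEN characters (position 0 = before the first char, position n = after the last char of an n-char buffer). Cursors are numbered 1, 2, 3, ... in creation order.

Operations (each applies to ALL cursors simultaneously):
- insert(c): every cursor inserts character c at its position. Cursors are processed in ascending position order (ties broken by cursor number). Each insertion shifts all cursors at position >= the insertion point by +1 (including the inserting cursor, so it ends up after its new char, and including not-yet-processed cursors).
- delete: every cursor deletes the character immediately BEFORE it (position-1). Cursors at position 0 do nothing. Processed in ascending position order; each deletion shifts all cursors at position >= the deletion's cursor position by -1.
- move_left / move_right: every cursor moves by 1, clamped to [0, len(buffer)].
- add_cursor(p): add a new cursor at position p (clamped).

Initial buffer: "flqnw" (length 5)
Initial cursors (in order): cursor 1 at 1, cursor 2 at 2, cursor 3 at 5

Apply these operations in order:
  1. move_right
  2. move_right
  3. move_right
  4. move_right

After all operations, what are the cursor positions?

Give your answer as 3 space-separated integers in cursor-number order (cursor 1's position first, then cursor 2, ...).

After op 1 (move_right): buffer="flqnw" (len 5), cursors c1@2 c2@3 c3@5, authorship .....
After op 2 (move_right): buffer="flqnw" (len 5), cursors c1@3 c2@4 c3@5, authorship .....
After op 3 (move_right): buffer="flqnw" (len 5), cursors c1@4 c2@5 c3@5, authorship .....
After op 4 (move_right): buffer="flqnw" (len 5), cursors c1@5 c2@5 c3@5, authorship .....

Answer: 5 5 5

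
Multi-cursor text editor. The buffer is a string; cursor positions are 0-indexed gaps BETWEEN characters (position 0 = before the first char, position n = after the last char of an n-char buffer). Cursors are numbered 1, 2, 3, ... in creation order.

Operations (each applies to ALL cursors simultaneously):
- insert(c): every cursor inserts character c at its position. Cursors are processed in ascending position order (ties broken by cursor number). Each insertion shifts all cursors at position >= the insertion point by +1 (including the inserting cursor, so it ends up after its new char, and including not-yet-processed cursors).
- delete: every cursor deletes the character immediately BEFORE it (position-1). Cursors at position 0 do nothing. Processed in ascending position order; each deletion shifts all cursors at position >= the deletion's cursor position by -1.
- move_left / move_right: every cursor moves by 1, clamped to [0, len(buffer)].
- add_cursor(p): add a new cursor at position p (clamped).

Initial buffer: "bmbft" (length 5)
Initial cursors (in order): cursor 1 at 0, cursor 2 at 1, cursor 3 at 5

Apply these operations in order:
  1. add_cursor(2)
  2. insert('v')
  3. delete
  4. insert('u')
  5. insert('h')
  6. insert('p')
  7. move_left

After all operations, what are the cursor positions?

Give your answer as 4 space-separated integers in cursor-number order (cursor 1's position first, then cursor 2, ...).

Answer: 2 6 16 10

Derivation:
After op 1 (add_cursor(2)): buffer="bmbft" (len 5), cursors c1@0 c2@1 c4@2 c3@5, authorship .....
After op 2 (insert('v')): buffer="vbvmvbftv" (len 9), cursors c1@1 c2@3 c4@5 c3@9, authorship 1.2.4...3
After op 3 (delete): buffer="bmbft" (len 5), cursors c1@0 c2@1 c4@2 c3@5, authorship .....
After op 4 (insert('u')): buffer="ubumubftu" (len 9), cursors c1@1 c2@3 c4@5 c3@9, authorship 1.2.4...3
After op 5 (insert('h')): buffer="uhbuhmuhbftuh" (len 13), cursors c1@2 c2@5 c4@8 c3@13, authorship 11.22.44...33
After op 6 (insert('p')): buffer="uhpbuhpmuhpbftuhp" (len 17), cursors c1@3 c2@7 c4@11 c3@17, authorship 111.222.444...333
After op 7 (move_left): buffer="uhpbuhpmuhpbftuhp" (len 17), cursors c1@2 c2@6 c4@10 c3@16, authorship 111.222.444...333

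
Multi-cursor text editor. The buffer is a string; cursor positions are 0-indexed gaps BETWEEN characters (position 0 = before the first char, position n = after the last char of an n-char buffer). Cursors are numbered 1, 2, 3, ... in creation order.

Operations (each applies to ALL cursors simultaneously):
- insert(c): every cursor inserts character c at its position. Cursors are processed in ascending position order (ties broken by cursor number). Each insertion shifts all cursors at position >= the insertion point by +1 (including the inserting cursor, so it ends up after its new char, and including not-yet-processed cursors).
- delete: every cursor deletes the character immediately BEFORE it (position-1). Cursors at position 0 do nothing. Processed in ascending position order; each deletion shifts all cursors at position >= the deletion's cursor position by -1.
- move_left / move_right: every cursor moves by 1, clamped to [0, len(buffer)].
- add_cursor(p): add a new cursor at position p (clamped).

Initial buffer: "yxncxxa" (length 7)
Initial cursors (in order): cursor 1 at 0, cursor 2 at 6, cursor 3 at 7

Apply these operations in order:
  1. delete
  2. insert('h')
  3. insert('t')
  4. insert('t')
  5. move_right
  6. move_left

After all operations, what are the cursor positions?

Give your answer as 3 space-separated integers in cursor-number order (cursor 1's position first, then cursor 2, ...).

Answer: 3 13 13

Derivation:
After op 1 (delete): buffer="yxncx" (len 5), cursors c1@0 c2@5 c3@5, authorship .....
After op 2 (insert('h')): buffer="hyxncxhh" (len 8), cursors c1@1 c2@8 c3@8, authorship 1.....23
After op 3 (insert('t')): buffer="htyxncxhhtt" (len 11), cursors c1@2 c2@11 c3@11, authorship 11.....2323
After op 4 (insert('t')): buffer="httyxncxhhtttt" (len 14), cursors c1@3 c2@14 c3@14, authorship 111.....232323
After op 5 (move_right): buffer="httyxncxhhtttt" (len 14), cursors c1@4 c2@14 c3@14, authorship 111.....232323
After op 6 (move_left): buffer="httyxncxhhtttt" (len 14), cursors c1@3 c2@13 c3@13, authorship 111.....232323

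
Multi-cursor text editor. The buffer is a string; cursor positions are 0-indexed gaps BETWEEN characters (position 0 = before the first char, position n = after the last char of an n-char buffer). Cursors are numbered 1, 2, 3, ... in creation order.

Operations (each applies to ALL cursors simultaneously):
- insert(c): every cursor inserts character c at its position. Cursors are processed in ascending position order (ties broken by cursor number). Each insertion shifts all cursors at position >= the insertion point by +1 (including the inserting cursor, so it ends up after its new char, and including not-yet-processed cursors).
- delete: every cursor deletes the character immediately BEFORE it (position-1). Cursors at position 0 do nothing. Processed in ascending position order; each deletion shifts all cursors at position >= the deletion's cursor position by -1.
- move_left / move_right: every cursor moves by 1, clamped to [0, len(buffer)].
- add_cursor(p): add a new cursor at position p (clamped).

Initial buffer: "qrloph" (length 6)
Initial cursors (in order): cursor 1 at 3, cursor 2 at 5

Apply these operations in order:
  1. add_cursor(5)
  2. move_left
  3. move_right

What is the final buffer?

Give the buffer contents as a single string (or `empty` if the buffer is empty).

Answer: qrloph

Derivation:
After op 1 (add_cursor(5)): buffer="qrloph" (len 6), cursors c1@3 c2@5 c3@5, authorship ......
After op 2 (move_left): buffer="qrloph" (len 6), cursors c1@2 c2@4 c3@4, authorship ......
After op 3 (move_right): buffer="qrloph" (len 6), cursors c1@3 c2@5 c3@5, authorship ......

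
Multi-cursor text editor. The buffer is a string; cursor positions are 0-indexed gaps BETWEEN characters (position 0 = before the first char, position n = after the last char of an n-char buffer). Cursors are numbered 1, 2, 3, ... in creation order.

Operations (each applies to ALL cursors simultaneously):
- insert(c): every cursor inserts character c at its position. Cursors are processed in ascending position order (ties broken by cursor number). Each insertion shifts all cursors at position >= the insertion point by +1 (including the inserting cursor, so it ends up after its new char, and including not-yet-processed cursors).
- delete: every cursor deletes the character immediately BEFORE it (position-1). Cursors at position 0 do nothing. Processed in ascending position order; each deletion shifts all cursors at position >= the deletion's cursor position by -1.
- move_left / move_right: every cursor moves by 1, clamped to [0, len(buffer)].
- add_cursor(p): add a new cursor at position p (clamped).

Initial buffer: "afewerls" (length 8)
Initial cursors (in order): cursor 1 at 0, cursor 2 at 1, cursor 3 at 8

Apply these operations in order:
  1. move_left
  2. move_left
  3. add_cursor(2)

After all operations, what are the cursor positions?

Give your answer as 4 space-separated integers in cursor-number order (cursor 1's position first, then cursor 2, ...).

Answer: 0 0 6 2

Derivation:
After op 1 (move_left): buffer="afewerls" (len 8), cursors c1@0 c2@0 c3@7, authorship ........
After op 2 (move_left): buffer="afewerls" (len 8), cursors c1@0 c2@0 c3@6, authorship ........
After op 3 (add_cursor(2)): buffer="afewerls" (len 8), cursors c1@0 c2@0 c4@2 c3@6, authorship ........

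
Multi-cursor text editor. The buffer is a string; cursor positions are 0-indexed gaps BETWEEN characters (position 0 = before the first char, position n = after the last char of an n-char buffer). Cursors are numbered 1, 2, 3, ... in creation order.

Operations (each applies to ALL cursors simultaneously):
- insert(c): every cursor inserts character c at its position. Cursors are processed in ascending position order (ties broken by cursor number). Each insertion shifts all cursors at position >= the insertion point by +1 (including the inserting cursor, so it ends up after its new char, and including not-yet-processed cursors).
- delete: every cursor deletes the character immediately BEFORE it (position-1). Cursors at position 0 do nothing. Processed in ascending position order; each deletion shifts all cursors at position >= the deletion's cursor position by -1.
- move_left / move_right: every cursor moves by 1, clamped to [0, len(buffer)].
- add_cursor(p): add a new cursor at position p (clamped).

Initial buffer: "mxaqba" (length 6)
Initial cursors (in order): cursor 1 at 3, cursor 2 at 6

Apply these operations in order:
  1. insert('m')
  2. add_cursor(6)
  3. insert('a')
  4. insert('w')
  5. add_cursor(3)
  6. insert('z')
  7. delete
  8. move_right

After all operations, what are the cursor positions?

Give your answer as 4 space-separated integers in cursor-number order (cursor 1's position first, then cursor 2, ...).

After op 1 (insert('m')): buffer="mxamqbam" (len 8), cursors c1@4 c2@8, authorship ...1...2
After op 2 (add_cursor(6)): buffer="mxamqbam" (len 8), cursors c1@4 c3@6 c2@8, authorship ...1...2
After op 3 (insert('a')): buffer="mxamaqbaama" (len 11), cursors c1@5 c3@8 c2@11, authorship ...11..3.22
After op 4 (insert('w')): buffer="mxamawqbawamaw" (len 14), cursors c1@6 c3@10 c2@14, authorship ...111..33.222
After op 5 (add_cursor(3)): buffer="mxamawqbawamaw" (len 14), cursors c4@3 c1@6 c3@10 c2@14, authorship ...111..33.222
After op 6 (insert('z')): buffer="mxazmawzqbawzamawz" (len 18), cursors c4@4 c1@8 c3@13 c2@18, authorship ...41111..333.2222
After op 7 (delete): buffer="mxamawqbawamaw" (len 14), cursors c4@3 c1@6 c3@10 c2@14, authorship ...111..33.222
After op 8 (move_right): buffer="mxamawqbawamaw" (len 14), cursors c4@4 c1@7 c3@11 c2@14, authorship ...111..33.222

Answer: 7 14 11 4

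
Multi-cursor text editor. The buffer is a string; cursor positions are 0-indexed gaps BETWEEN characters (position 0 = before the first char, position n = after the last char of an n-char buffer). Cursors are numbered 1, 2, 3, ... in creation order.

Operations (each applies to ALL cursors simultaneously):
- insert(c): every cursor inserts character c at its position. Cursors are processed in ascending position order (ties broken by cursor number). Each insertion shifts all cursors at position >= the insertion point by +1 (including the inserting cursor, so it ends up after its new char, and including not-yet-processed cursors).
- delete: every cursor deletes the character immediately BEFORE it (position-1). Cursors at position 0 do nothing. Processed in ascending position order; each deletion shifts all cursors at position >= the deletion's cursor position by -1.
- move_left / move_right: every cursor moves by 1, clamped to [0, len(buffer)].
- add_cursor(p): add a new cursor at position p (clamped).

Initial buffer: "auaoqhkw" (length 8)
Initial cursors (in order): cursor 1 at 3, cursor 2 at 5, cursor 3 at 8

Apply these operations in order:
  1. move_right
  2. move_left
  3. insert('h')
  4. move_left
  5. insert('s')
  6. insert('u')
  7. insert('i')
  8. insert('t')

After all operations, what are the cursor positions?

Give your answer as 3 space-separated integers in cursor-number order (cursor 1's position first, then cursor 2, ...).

Answer: 7 14 21

Derivation:
After op 1 (move_right): buffer="auaoqhkw" (len 8), cursors c1@4 c2@6 c3@8, authorship ........
After op 2 (move_left): buffer="auaoqhkw" (len 8), cursors c1@3 c2@5 c3@7, authorship ........
After op 3 (insert('h')): buffer="auahoqhhkhw" (len 11), cursors c1@4 c2@7 c3@10, authorship ...1..2..3.
After op 4 (move_left): buffer="auahoqhhkhw" (len 11), cursors c1@3 c2@6 c3@9, authorship ...1..2..3.
After op 5 (insert('s')): buffer="auashoqshhkshw" (len 14), cursors c1@4 c2@8 c3@12, authorship ...11..22..33.
After op 6 (insert('u')): buffer="auasuhoqsuhhksuhw" (len 17), cursors c1@5 c2@10 c3@15, authorship ...111..222..333.
After op 7 (insert('i')): buffer="auasuihoqsuihhksuihw" (len 20), cursors c1@6 c2@12 c3@18, authorship ...1111..2222..3333.
After op 8 (insert('t')): buffer="auasuithoqsuithhksuithw" (len 23), cursors c1@7 c2@14 c3@21, authorship ...11111..22222..33333.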